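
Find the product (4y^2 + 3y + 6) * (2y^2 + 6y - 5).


Distribute each term of the first polynomial:
  (4y^2)(2y^2 + 6y - 5) = 8y^4 + 24y^3 - 20y^2
  (3y)(2y^2 + 6y - 5) = 6y^3 + 18y^2 - 15y
  (6)(2y^2 + 6y - 5) = 12y^2 + 36y - 30
Sum: 8y^4 + 30y^3 + 10y^2 + 21y - 30


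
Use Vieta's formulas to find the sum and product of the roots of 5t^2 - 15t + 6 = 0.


For at^2+bt+c=0: sum = -b/a, product = c/a.
a=5, b=-15, c=6
Sum = -(-15)/5 = 3
Product = (6)/5 = 6/5


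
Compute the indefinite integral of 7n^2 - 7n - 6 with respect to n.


Reverse power rule on each term:
  ∫ 7n^2 dn = (7/3)n^3
  ∫ -7n dn = -(7/2)n^2
  ∫ -6 dn = -6n
F(n) = (7/3)n^3 - (7/2)n^2 - 6n + C


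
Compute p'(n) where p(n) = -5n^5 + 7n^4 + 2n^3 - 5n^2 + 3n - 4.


Apply the power rule term by term:
  d/dn(-5n^5) = -25n^4
  d/dn(7n^4) = 28n^3
  d/dn(2n^3) = 6n^2
  d/dn(-5n^2) = -10n
  d/dn(3n) = 3
  d/dn(-4) = 0
p'(n) = -25n^4 + 28n^3 + 6n^2 - 10n + 3


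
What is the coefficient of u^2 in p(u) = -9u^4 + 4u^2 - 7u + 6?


Read off the coefficient of u^2: 4


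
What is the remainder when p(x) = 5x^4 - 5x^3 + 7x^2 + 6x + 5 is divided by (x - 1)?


By the Remainder Theorem, the remainder equals p(1):
  5*(1)^4 = 5
  -5*(1)^3 = -5
  7*(1)^2 = 7
  6*(1)^1 = 6
  constant: 5
Sum: 5 - 5 + 7 + 6 + 5 = 18


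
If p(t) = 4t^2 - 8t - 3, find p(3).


Using direct substitution:
  4 * (3)^2 = 36
  -8 * (3)^1 = -24
  constant: -3
Sum = 36 - 24 - 3 = 9


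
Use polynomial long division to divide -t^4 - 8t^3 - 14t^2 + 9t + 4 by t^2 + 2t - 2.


(-t^4 - 8t^3 - 14t^2 + 9t + 4) / (t^2 + 2t - 2)
Step 1: -t^2 * (t^2 + 2t - 2) = -t^4 - 2t^3 + 2t^2; subtract.
Step 2: -6t * (t^2 + 2t - 2) = -6t^3 - 12t^2 + 12t; subtract.
Step 3: -4 * (t^2 + 2t - 2) = -4t^2 - 8t + 8; subtract.
Quotient: -t^2 - 6t - 4, Remainder: 5t - 4


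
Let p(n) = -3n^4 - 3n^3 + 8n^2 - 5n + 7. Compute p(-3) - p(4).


p(-3) = -68
p(4) = -845
p(-3) - p(4) = -68 + 845 = 777


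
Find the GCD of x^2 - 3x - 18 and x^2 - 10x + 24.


Factor each:
  x^2 - 3x - 18 = (x - 6)(x + 3)
  x^2 - 10x + 24 = (x - 6)(x - 4)
Common monic factor: x - 6


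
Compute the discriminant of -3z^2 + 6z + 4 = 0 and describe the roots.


D = b^2 - 4ac = (6)^2 - 4(-3)(4) = 36 + 48 = 84
Since D > 0: two distinct irrational roots


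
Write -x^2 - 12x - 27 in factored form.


Roots satisfy r1 + r2 = -b/a = -12 and r1*r2 = c/a = 27.
So r1 = -3, r2 = -9.
-x^2 - 12x - 27 = -(x - r1)(x - r2) = -(x + 3)(x + 9)


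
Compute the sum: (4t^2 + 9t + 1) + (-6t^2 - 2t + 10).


Align terms by degree and add:
  4t^2 + 9t + 1
  -6t^2 - 2t + 10
= -2t^2 + 7t + 11


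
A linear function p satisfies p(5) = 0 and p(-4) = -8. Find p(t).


p(t) = mt + b. Using p(5)=0, p(-4)=-8:
m = (0 + 8)/(5 + 4) = 8/9 = 8/9
b = 0 - m*(5) = 0 - 40/9 = -40/9
p(t) = (8/9)t - (40/9)


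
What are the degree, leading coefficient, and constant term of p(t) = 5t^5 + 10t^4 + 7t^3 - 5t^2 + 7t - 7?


Highest power of t is 5, with coefficient 5. Constant term is -7.
Degree = 5, leading coefficient = 5, constant term = -7


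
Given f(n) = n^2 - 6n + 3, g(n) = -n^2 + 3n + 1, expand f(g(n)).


Substitute g(n) into f:
f(g(n)) = 1*(-n^2 + 3n + 1)^2 + (-6)*(-n^2 + 3n + 1) + 3
(-n^2 + 3n + 1)^2 = n^4 - 6n^3 + 7n^2 + 6n + 1
Expand and combine: n^4 - 6n^3 + 13n^2 - 12n - 2


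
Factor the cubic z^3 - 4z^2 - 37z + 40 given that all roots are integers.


Try integer roots (divisors of 40). z=-5: p(-5)=0.
Divide out (z + 5): quotient is z^2 - 9z + 8.
Factor the quadratic: (z - 1)(z - 8)
Result: (z + 5)(z - 1)(z - 8)


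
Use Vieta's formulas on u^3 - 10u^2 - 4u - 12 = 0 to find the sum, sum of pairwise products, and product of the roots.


Monic cubic u^3+bu^2+cu+d=0: sum=-b, pairwise sum=c, product=-d.
b=-10, c=-4, d=-12
r1+r2+r3 = 10
r1r2+r1r3+r2r3 = -4
r1r2r3 = 12


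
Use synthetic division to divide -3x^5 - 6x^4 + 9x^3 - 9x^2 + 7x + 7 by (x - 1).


Synthetic division with c = 1. Coefficients: -3, -6, 9, -9, 7, 7
Bring down -3.
  -3 * 1 = -3; -3 - 6 = -9
  -9 * 1 = -9; -9 + 9 = 0
  0 * 1 = 0; 0 - 9 = -9
  -9 * 1 = -9; -9 + 7 = -2
  -2 * 1 = -2; -2 + 7 = 5
Quotient: -3x^4 - 9x^3 - 9x - 2, Remainder: 5


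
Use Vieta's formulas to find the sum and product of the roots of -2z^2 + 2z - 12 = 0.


For az^2+bz+c=0: sum = -b/a, product = c/a.
a=-2, b=2, c=-12
Sum = -(2)/-2 = 1
Product = (-12)/-2 = 6


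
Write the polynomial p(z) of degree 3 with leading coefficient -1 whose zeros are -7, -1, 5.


p(z) = -(z + 7)(z + 1)(z - 5)
Expand: -z^3 - 3z^2 + 33z + 35


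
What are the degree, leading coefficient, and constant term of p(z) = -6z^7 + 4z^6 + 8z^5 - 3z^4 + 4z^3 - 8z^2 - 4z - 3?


Highest power of z is 7, with coefficient -6. Constant term is -3.
Degree = 7, leading coefficient = -6, constant term = -3


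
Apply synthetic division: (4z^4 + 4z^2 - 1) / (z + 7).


Synthetic division with c = -7. Coefficients: 4, 0, 4, 0, -1
Bring down 4.
  4 * -7 = -28; -28 + 0 = -28
  -28 * -7 = 196; 196 + 4 = 200
  200 * -7 = -1400; -1400 + 0 = -1400
  -1400 * -7 = 9800; 9800 - 1 = 9799
Quotient: 4z^3 - 28z^2 + 200z - 1400, Remainder: 9799


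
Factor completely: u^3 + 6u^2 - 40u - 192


Try integer roots (divisors of -192). u=6: p(6)=0.
Divide out (u - 6): quotient is u^2 + 12u + 32.
Factor the quadratic: (u + 4)(u + 8)
Result: (u - 6)(u + 4)(u + 8)


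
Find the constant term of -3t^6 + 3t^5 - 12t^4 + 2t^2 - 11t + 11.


Read off the constant term: 11


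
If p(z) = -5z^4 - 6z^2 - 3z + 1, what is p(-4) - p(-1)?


p(-4) = -1363
p(-1) = -7
p(-4) - p(-1) = -1363 + 7 = -1356


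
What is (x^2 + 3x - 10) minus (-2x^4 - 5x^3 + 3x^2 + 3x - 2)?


Distribute the minus sign:
  (x^2 + 3x - 10)
- (-2x^4 - 5x^3 + 3x^2 + 3x - 2)
Negate second polynomial: 2x^4 + 5x^3 - 3x^2 - 3x + 2
Add: 2x^4 + 5x^3 - 2x^2 - 8


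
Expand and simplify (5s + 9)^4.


Expand (5s + 9)^4 by repeated multiplication:
  (5s + 9)^2 = 25s^2 + 90s + 81
  (5s + 9)^3 = 125s^3 + 675s^2 + 1215s + 729
= 625s^4 + 4500s^3 + 12150s^2 + 14580s + 6561


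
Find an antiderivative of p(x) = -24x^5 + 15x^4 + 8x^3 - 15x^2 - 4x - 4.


Reverse power rule on each term:
  ∫ -24x^5 dx = -4x^6
  ∫ 15x^4 dx = 3x^5
  ∫ 8x^3 dx = 2x^4
  ∫ -15x^2 dx = -5x^3
  ∫ -4x dx = -2x^2
  ∫ -4 dx = -4x
F(x) = -4x^6 + 3x^5 + 2x^4 - 5x^3 - 2x^2 - 4x + C


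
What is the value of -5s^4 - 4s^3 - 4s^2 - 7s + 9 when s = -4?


Using direct substitution:
  -5 * (-4)^4 = -1280
  -4 * (-4)^3 = 256
  -4 * (-4)^2 = -64
  -7 * (-4)^1 = 28
  constant: 9
Sum = -1280 + 256 - 64 + 28 + 9 = -1051


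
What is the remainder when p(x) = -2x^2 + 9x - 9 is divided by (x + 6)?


By the Remainder Theorem, the remainder equals p(-6):
  -2*(-6)^2 = -72
  9*(-6)^1 = -54
  constant: -9
Sum: -72 - 54 - 9 = -135


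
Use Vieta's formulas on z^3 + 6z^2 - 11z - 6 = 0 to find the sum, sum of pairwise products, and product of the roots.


Monic cubic z^3+bz^2+cz+d=0: sum=-b, pairwise sum=c, product=-d.
b=6, c=-11, d=-6
r1+r2+r3 = -6
r1r2+r1r3+r2r3 = -11
r1r2r3 = 6


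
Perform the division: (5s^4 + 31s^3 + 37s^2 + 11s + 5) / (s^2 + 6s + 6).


(5s^4 + 31s^3 + 37s^2 + 11s + 5) / (s^2 + 6s + 6)
Step 1: 5s^2 * (s^2 + 6s + 6) = 5s^4 + 30s^3 + 30s^2; subtract.
Step 2: s * (s^2 + 6s + 6) = s^3 + 6s^2 + 6s; subtract.
Step 3: 1 * (s^2 + 6s + 6) = s^2 + 6s + 6; subtract.
Quotient: 5s^2 + s + 1, Remainder: -s - 1


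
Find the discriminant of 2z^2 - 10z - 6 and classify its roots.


D = b^2 - 4ac = (-10)^2 - 4(2)(-6) = 100 + 48 = 148
Since D > 0: two distinct irrational roots


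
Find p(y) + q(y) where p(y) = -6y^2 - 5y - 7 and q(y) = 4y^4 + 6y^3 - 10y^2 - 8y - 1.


Align terms by degree and add:
  -6y^2 - 5y - 7
+ 4y^4 + 6y^3 - 10y^2 - 8y - 1
= 4y^4 + 6y^3 - 16y^2 - 13y - 8


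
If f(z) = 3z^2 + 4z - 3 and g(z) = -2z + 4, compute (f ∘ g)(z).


Substitute g(z) into f:
f(g(z)) = 3*(-2z + 4)^2 + 4*(-2z + 4) + (-3)
(-2z + 4)^2 = 4z^2 - 16z + 16
Expand and combine: 12z^2 - 56z + 61


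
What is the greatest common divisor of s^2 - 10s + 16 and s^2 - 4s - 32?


Factor each:
  s^2 - 10s + 16 = (s - 8)(s - 2)
  s^2 - 4s - 32 = (s - 8)(s + 4)
Common monic factor: s - 8


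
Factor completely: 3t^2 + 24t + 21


Roots satisfy r1 + r2 = -b/a = -8 and r1*r2 = c/a = 7.
So r1 = -7, r2 = -1.
3t^2 + 24t + 21 = 3(t - r1)(t - r2) = 3(t + 7)(t + 1)


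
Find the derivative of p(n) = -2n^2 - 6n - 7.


Apply the power rule term by term:
  d/dn(-2n^2) = -4n
  d/dn(-6n) = -6
  d/dn(-7) = 0
p'(n) = -4n - 6


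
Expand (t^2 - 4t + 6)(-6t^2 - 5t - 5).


Distribute each term of the first polynomial:
  (t^2)(-6t^2 - 5t - 5) = -6t^4 - 5t^3 - 5t^2
  (-4t)(-6t^2 - 5t - 5) = 24t^3 + 20t^2 + 20t
  (6)(-6t^2 - 5t - 5) = -36t^2 - 30t - 30
Sum: -6t^4 + 19t^3 - 21t^2 - 10t - 30


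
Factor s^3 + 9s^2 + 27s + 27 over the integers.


Try integer roots (divisors of 27). s=-3: p(-3)=0.
Divide out (s + 3): quotient is s^2 + 6s + 9.
Factor the quadratic: (s + 3)(s + 3)
Result: (s + 3)(s + 3)(s + 3)


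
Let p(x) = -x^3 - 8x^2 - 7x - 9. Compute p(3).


Using direct substitution:
  -1 * (3)^3 = -27
  -8 * (3)^2 = -72
  -7 * (3)^1 = -21
  constant: -9
Sum = -27 - 72 - 21 - 9 = -129


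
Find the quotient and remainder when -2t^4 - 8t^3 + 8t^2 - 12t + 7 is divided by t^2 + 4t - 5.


(-2t^4 - 8t^3 + 8t^2 - 12t + 7) / (t^2 + 4t - 5)
Step 1: -2t^2 * (t^2 + 4t - 5) = -2t^4 - 8t^3 + 10t^2; subtract.
Step 2: 0 * (t^2 + 4t - 5) = 0; subtract.
Step 3: -2 * (t^2 + 4t - 5) = -2t^2 - 8t + 10; subtract.
Quotient: -2t^2 - 2, Remainder: -4t - 3


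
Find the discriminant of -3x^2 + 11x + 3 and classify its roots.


D = b^2 - 4ac = (11)^2 - 4(-3)(3) = 121 + 36 = 157
Since D > 0: two distinct irrational roots


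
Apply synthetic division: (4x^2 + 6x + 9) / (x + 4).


Synthetic division with c = -4. Coefficients: 4, 6, 9
Bring down 4.
  4 * -4 = -16; -16 + 6 = -10
  -10 * -4 = 40; 40 + 9 = 49
Quotient: 4x - 10, Remainder: 49


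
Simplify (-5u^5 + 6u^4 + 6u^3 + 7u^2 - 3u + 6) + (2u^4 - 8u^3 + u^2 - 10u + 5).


Align terms by degree and add:
  -5u^5 + 6u^4 + 6u^3 + 7u^2 - 3u + 6
+ 2u^4 - 8u^3 + u^2 - 10u + 5
= -5u^5 + 8u^4 - 2u^3 + 8u^2 - 13u + 11


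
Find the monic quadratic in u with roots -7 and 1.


p(u) = (u + 7)(u - 1)
Expand: u^2 + 6u - 7


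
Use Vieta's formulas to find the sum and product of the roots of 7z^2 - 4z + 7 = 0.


For az^2+bz+c=0: sum = -b/a, product = c/a.
a=7, b=-4, c=7
Sum = -(-4)/7 = 4/7
Product = (7)/7 = 1


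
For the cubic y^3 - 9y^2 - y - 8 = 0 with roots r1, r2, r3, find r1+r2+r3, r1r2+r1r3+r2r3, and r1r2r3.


Monic cubic y^3+by^2+cy+d=0: sum=-b, pairwise sum=c, product=-d.
b=-9, c=-1, d=-8
r1+r2+r3 = 9
r1r2+r1r3+r2r3 = -1
r1r2r3 = 8


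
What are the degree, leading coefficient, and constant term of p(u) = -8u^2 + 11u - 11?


Highest power of u is 2, with coefficient -8. Constant term is -11.
Degree = 2, leading coefficient = -8, constant term = -11


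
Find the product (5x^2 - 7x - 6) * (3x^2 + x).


Distribute each term of the first polynomial:
  (5x^2)(3x^2 + x) = 15x^4 + 5x^3
  (-7x)(3x^2 + x) = -21x^3 - 7x^2
  (-6)(3x^2 + x) = -18x^2 - 6x
Sum: 15x^4 - 16x^3 - 25x^2 - 6x


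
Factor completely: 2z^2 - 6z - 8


Roots satisfy r1 + r2 = -b/a = 3 and r1*r2 = c/a = -4.
So r1 = 4, r2 = -1.
2z^2 - 6z - 8 = 2(z - r1)(z - r2) = 2(z - 4)(z + 1)


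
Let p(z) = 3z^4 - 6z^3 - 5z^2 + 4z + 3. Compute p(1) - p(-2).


p(1) = -1
p(-2) = 71
p(1) - p(-2) = -1 - 71 = -72


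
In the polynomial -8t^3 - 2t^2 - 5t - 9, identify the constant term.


Read off the constant term: -9


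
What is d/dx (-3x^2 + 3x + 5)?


Apply the power rule term by term:
  d/dx(-3x^2) = -6x
  d/dx(3x) = 3
  d/dx(5) = 0
p'(x) = -6x + 3


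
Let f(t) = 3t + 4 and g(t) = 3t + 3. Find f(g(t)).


Substitute g(t) into f:
f(g(t)) = 3*(3t + 3) + 4
Expand and combine: 9t + 13


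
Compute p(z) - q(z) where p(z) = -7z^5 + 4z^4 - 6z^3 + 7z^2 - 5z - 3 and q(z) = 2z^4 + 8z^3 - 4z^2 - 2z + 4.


Distribute the minus sign:
  (-7z^5 + 4z^4 - 6z^3 + 7z^2 - 5z - 3)
- (2z^4 + 8z^3 - 4z^2 - 2z + 4)
Negate second polynomial: -2z^4 - 8z^3 + 4z^2 + 2z - 4
Add: -7z^5 + 2z^4 - 14z^3 + 11z^2 - 3z - 7


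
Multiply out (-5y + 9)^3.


Expand (-5y + 9)^3 by repeated multiplication:
  (-5y + 9)^2 = 25y^2 - 90y + 81
= -125y^3 + 675y^2 - 1215y + 729


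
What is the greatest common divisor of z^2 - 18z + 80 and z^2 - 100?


Factor each:
  z^2 - 18z + 80 = (z - 10)(z - 8)
  z^2 - 100 = (z - 10)(z + 10)
Common monic factor: z - 10


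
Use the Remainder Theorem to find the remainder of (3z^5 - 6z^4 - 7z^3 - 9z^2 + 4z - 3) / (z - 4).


By the Remainder Theorem, the remainder equals p(4):
  3*(4)^5 = 3072
  -6*(4)^4 = -1536
  -7*(4)^3 = -448
  -9*(4)^2 = -144
  4*(4)^1 = 16
  constant: -3
Sum: 3072 - 1536 - 448 - 144 + 16 - 3 = 957


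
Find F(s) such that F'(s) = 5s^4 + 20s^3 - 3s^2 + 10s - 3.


Reverse power rule on each term:
  ∫ 5s^4 ds = s^5
  ∫ 20s^3 ds = 5s^4
  ∫ -3s^2 ds = -s^3
  ∫ 10s ds = 5s^2
  ∫ -3 ds = -3s
F(s) = s^5 + 5s^4 - s^3 + 5s^2 - 3s + C


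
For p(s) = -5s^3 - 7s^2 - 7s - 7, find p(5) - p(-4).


p(5) = -842
p(-4) = 229
p(5) - p(-4) = -842 - 229 = -1071


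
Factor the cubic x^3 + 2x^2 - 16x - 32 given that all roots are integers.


Try integer roots (divisors of -32). x=-4: p(-4)=0.
Divide out (x + 4): quotient is x^2 - 2x - 8.
Factor the quadratic: (x + 2)(x - 4)
Result: (x + 4)(x + 2)(x - 4)


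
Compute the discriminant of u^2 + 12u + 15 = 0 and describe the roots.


D = b^2 - 4ac = (12)^2 - 4(1)(15) = 144 - 60 = 84
Since D > 0: two distinct irrational roots


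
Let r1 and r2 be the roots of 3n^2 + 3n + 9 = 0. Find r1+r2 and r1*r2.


For an^2+bn+c=0: sum = -b/a, product = c/a.
a=3, b=3, c=9
Sum = -(3)/3 = -1
Product = (9)/3 = 3


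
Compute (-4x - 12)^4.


Expand (-4x - 12)^4 by repeated multiplication:
  (-4x - 12)^2 = 16x^2 + 96x + 144
  (-4x - 12)^3 = -64x^3 - 576x^2 - 1728x - 1728
= 256x^4 + 3072x^3 + 13824x^2 + 27648x + 20736


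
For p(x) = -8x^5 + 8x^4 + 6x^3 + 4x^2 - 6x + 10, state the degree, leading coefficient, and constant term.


Highest power of x is 5, with coefficient -8. Constant term is 10.
Degree = 5, leading coefficient = -8, constant term = 10


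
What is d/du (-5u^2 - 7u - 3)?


Apply the power rule term by term:
  d/du(-5u^2) = -10u
  d/du(-7u) = -7
  d/du(-3) = 0
p'(u) = -10u - 7


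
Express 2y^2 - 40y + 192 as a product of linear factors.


Roots satisfy r1 + r2 = -b/a = 20 and r1*r2 = c/a = 96.
So r1 = 8, r2 = 12.
2y^2 - 40y + 192 = 2(y - r1)(y - r2) = 2(y - 8)(y - 12)


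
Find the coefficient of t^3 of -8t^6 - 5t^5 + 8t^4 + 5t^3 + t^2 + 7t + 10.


Read off the coefficient of t^3: 5


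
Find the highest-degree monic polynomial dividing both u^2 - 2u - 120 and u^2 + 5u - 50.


Factor each:
  u^2 - 2u - 120 = (u + 10)(u - 12)
  u^2 + 5u - 50 = (u + 10)(u - 5)
Common monic factor: u + 10


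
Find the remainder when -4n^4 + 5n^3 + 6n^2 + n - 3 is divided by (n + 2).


By the Remainder Theorem, the remainder equals p(-2):
  -4*(-2)^4 = -64
  5*(-2)^3 = -40
  6*(-2)^2 = 24
  1*(-2)^1 = -2
  constant: -3
Sum: -64 - 40 + 24 - 2 - 3 = -85


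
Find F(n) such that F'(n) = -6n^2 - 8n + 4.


Reverse power rule on each term:
  ∫ -6n^2 dn = -2n^3
  ∫ -8n dn = -4n^2
  ∫ 4 dn = 4n
F(n) = -2n^3 - 4n^2 + 4n + C


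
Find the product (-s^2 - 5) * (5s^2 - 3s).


Distribute each term of the first polynomial:
  (-s^2)(5s^2 - 3s) = -5s^4 + 3s^3
  (-5)(5s^2 - 3s) = -25s^2 + 15s
Sum: -5s^4 + 3s^3 - 25s^2 + 15s


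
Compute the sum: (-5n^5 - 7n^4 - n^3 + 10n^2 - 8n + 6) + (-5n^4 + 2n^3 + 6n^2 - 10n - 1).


Align terms by degree and add:
  -5n^5 - 7n^4 - n^3 + 10n^2 - 8n + 6
  -5n^4 + 2n^3 + 6n^2 - 10n - 1
= -5n^5 - 12n^4 + n^3 + 16n^2 - 18n + 5


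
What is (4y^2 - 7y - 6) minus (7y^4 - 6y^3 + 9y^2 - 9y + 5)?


Distribute the minus sign:
  (4y^2 - 7y - 6)
- (7y^4 - 6y^3 + 9y^2 - 9y + 5)
Negate second polynomial: -7y^4 + 6y^3 - 9y^2 + 9y - 5
Add: -7y^4 + 6y^3 - 5y^2 + 2y - 11


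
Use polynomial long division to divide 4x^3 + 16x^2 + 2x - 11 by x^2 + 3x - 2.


(4x^3 + 16x^2 + 2x - 11) / (x^2 + 3x - 2)
Step 1: 4x * (x^2 + 3x - 2) = 4x^3 + 12x^2 - 8x; subtract.
Step 2: 4 * (x^2 + 3x - 2) = 4x^2 + 12x - 8; subtract.
Quotient: 4x + 4, Remainder: -2x - 3


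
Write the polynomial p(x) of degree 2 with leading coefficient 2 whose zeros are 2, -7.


p(x) = 2(x - 2)(x + 7)
Expand: 2x^2 + 10x - 28


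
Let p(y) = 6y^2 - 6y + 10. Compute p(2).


Using direct substitution:
  6 * (2)^2 = 24
  -6 * (2)^1 = -12
  constant: 10
Sum = 24 - 12 + 10 = 22


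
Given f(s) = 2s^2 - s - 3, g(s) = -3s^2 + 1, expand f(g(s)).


Substitute g(s) into f:
f(g(s)) = 2*(-3s^2 + 1)^2 + (-1)*(-3s^2 + 1) + (-3)
(-3s^2 + 1)^2 = 9s^4 - 6s^2 + 1
Expand and combine: 18s^4 - 9s^2 - 2


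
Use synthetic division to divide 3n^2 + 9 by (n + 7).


Synthetic division with c = -7. Coefficients: 3, 0, 9
Bring down 3.
  3 * -7 = -21; -21 + 0 = -21
  -21 * -7 = 147; 147 + 9 = 156
Quotient: 3n - 21, Remainder: 156


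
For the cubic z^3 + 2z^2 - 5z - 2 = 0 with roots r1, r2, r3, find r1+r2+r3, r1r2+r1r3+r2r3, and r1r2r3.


Monic cubic z^3+bz^2+cz+d=0: sum=-b, pairwise sum=c, product=-d.
b=2, c=-5, d=-2
r1+r2+r3 = -2
r1r2+r1r3+r2r3 = -5
r1r2r3 = 2


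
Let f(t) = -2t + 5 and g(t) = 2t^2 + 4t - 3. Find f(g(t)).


Substitute g(t) into f:
f(g(t)) = -2*(2t^2 + 4t - 3) + 5
Expand and combine: -4t^2 - 8t + 11


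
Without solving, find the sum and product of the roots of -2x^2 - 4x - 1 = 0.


For ax^2+bx+c=0: sum = -b/a, product = c/a.
a=-2, b=-4, c=-1
Sum = -(-4)/-2 = -2
Product = (-1)/-2 = 1/2


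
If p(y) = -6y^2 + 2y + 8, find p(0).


Using direct substitution:
  -6 * (0)^2 = 0
  2 * (0)^1 = 0
  constant: 8
Sum = 0 + 0 + 8 = 8


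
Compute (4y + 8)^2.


Expand (4y + 8)^2 by repeated multiplication:
= 16y^2 + 64y + 64


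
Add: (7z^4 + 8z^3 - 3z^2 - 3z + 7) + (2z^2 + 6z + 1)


Align terms by degree and add:
  7z^4 + 8z^3 - 3z^2 - 3z + 7
+ 2z^2 + 6z + 1
= 7z^4 + 8z^3 - z^2 + 3z + 8


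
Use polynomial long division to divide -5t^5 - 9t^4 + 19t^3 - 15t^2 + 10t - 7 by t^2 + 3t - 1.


(-5t^5 - 9t^4 + 19t^3 - 15t^2 + 10t - 7) / (t^2 + 3t - 1)
Step 1: -5t^3 * (t^2 + 3t - 1) = -5t^5 - 15t^4 + 5t^3; subtract.
Step 2: 6t^2 * (t^2 + 3t - 1) = 6t^4 + 18t^3 - 6t^2; subtract.
Step 3: -4t * (t^2 + 3t - 1) = -4t^3 - 12t^2 + 4t; subtract.
Step 4: 3 * (t^2 + 3t - 1) = 3t^2 + 9t - 3; subtract.
Quotient: -5t^3 + 6t^2 - 4t + 3, Remainder: -3t - 4


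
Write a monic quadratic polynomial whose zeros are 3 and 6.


p(y) = (y - 3)(y - 6)
Expand: y^2 - 9y + 18


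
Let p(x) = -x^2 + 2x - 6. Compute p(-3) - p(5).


p(-3) = -21
p(5) = -21
p(-3) - p(5) = -21 + 21 = 0


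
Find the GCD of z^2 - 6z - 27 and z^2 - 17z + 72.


Factor each:
  z^2 - 6z - 27 = (z - 9)(z + 3)
  z^2 - 17z + 72 = (z - 9)(z - 8)
Common monic factor: z - 9


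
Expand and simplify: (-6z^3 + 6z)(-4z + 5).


Distribute each term of the first polynomial:
  (-6z^3)(-4z + 5) = 24z^4 - 30z^3
  (6z)(-4z + 5) = -24z^2 + 30z
Sum: 24z^4 - 30z^3 - 24z^2 + 30z


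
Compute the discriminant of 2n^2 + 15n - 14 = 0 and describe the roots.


D = b^2 - 4ac = (15)^2 - 4(2)(-14) = 225 + 112 = 337
Since D > 0: two distinct irrational roots


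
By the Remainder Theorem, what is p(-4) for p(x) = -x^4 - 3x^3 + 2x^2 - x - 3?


By the Remainder Theorem, the remainder equals p(-4):
  -1*(-4)^4 = -256
  -3*(-4)^3 = 192
  2*(-4)^2 = 32
  -1*(-4)^1 = 4
  constant: -3
Sum: -256 + 192 + 32 + 4 - 3 = -31


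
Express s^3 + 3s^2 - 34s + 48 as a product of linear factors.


Try integer roots (divisors of 48). s=2: p(2)=0.
Divide out (s - 2): quotient is s^2 + 5s - 24.
Factor the quadratic: (s - 3)(s + 8)
Result: (s - 2)(s - 3)(s + 8)


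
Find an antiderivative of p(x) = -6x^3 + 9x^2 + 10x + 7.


Reverse power rule on each term:
  ∫ -6x^3 dx = -(3/2)x^4
  ∫ 9x^2 dx = 3x^3
  ∫ 10x dx = 5x^2
  ∫ 7 dx = 7x
F(x) = -(3/2)x^4 + 3x^3 + 5x^2 + 7x + C


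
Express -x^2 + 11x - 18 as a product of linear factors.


Roots satisfy r1 + r2 = -b/a = 11 and r1*r2 = c/a = 18.
So r1 = 2, r2 = 9.
-x^2 + 11x - 18 = -(x - r1)(x - r2) = -(x - 2)(x - 9)


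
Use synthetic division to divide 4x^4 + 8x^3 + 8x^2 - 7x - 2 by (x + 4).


Synthetic division with c = -4. Coefficients: 4, 8, 8, -7, -2
Bring down 4.
  4 * -4 = -16; -16 + 8 = -8
  -8 * -4 = 32; 32 + 8 = 40
  40 * -4 = -160; -160 - 7 = -167
  -167 * -4 = 668; 668 - 2 = 666
Quotient: 4x^3 - 8x^2 + 40x - 167, Remainder: 666


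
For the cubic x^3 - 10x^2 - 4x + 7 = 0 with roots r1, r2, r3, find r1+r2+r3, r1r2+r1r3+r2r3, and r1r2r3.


Monic cubic x^3+bx^2+cx+d=0: sum=-b, pairwise sum=c, product=-d.
b=-10, c=-4, d=7
r1+r2+r3 = 10
r1r2+r1r3+r2r3 = -4
r1r2r3 = -7


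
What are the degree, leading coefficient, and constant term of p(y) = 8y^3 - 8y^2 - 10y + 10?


Highest power of y is 3, with coefficient 8. Constant term is 10.
Degree = 3, leading coefficient = 8, constant term = 10


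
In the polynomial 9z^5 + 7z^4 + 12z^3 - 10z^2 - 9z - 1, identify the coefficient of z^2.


Read off the coefficient of z^2: -10


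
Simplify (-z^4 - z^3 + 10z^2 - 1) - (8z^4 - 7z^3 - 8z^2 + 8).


Distribute the minus sign:
  (-z^4 - z^3 + 10z^2 - 1)
- (8z^4 - 7z^3 - 8z^2 + 8)
Negate second polynomial: -8z^4 + 7z^3 + 8z^2 - 8
Add: -9z^4 + 6z^3 + 18z^2 - 9


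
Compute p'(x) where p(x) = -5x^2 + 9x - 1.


Apply the power rule term by term:
  d/dx(-5x^2) = -10x
  d/dx(9x) = 9
  d/dx(-1) = 0
p'(x) = -10x + 9


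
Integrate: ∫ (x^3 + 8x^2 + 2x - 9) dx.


Reverse power rule on each term:
  ∫ x^3 dx = (1/4)x^4
  ∫ 8x^2 dx = (8/3)x^3
  ∫ 2x dx = x^2
  ∫ -9 dx = -9x
F(x) = (1/4)x^4 + (8/3)x^3 + x^2 - 9x + C


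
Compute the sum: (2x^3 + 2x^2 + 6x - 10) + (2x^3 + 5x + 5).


Align terms by degree and add:
  2x^3 + 2x^2 + 6x - 10
+ 2x^3 + 5x + 5
= 4x^3 + 2x^2 + 11x - 5


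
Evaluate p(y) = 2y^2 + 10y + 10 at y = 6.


Using direct substitution:
  2 * (6)^2 = 72
  10 * (6)^1 = 60
  constant: 10
Sum = 72 + 60 + 10 = 142


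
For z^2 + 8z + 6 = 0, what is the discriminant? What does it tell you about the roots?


D = b^2 - 4ac = (8)^2 - 4(1)(6) = 64 - 24 = 40
Since D > 0: two distinct irrational roots


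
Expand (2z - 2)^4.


Expand (2z - 2)^4 by repeated multiplication:
  (2z - 2)^2 = 4z^2 - 8z + 4
  (2z - 2)^3 = 8z^3 - 24z^2 + 24z - 8
= 16z^4 - 64z^3 + 96z^2 - 64z + 16


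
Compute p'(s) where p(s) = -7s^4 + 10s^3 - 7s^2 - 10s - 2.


Apply the power rule term by term:
  d/ds(-7s^4) = -28s^3
  d/ds(10s^3) = 30s^2
  d/ds(-7s^2) = -14s
  d/ds(-10s) = -10
  d/ds(-2) = 0
p'(s) = -28s^3 + 30s^2 - 14s - 10


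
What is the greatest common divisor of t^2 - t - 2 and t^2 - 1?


Factor each:
  t^2 - t - 2 = (t + 1)(t - 2)
  t^2 - 1 = (t + 1)(t - 1)
Common monic factor: t + 1


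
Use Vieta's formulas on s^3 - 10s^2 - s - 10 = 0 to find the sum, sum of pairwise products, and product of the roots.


Monic cubic s^3+bs^2+cs+d=0: sum=-b, pairwise sum=c, product=-d.
b=-10, c=-1, d=-10
r1+r2+r3 = 10
r1r2+r1r3+r2r3 = -1
r1r2r3 = 10


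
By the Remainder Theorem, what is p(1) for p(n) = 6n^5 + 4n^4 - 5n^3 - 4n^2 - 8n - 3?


By the Remainder Theorem, the remainder equals p(1):
  6*(1)^5 = 6
  4*(1)^4 = 4
  -5*(1)^3 = -5
  -4*(1)^2 = -4
  -8*(1)^1 = -8
  constant: -3
Sum: 6 + 4 - 5 - 4 - 8 - 3 = -10


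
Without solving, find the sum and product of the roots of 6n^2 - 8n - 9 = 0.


For an^2+bn+c=0: sum = -b/a, product = c/a.
a=6, b=-8, c=-9
Sum = -(-8)/6 = 4/3
Product = (-9)/6 = -3/2


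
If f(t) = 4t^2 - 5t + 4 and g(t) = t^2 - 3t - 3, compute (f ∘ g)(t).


Substitute g(t) into f:
f(g(t)) = 4*(t^2 - 3t - 3)^2 + (-5)*(t^2 - 3t - 3) + 4
(t^2 - 3t - 3)^2 = t^4 - 6t^3 + 3t^2 + 18t + 9
Expand and combine: 4t^4 - 24t^3 + 7t^2 + 87t + 55


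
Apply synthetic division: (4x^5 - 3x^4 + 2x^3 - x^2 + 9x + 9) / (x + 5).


Synthetic division with c = -5. Coefficients: 4, -3, 2, -1, 9, 9
Bring down 4.
  4 * -5 = -20; -20 - 3 = -23
  -23 * -5 = 115; 115 + 2 = 117
  117 * -5 = -585; -585 - 1 = -586
  -586 * -5 = 2930; 2930 + 9 = 2939
  2939 * -5 = -14695; -14695 + 9 = -14686
Quotient: 4x^4 - 23x^3 + 117x^2 - 586x + 2939, Remainder: -14686


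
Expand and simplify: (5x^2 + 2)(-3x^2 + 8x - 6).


Distribute each term of the first polynomial:
  (5x^2)(-3x^2 + 8x - 6) = -15x^4 + 40x^3 - 30x^2
  (2)(-3x^2 + 8x - 6) = -6x^2 + 16x - 12
Sum: -15x^4 + 40x^3 - 36x^2 + 16x - 12


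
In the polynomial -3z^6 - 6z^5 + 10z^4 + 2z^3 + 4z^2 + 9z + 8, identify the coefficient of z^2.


Read off the coefficient of z^2: 4


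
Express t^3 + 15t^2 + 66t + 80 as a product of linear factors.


Try integer roots (divisors of 80). t=-8: p(-8)=0.
Divide out (t + 8): quotient is t^2 + 7t + 10.
Factor the quadratic: (t + 5)(t + 2)
Result: (t + 8)(t + 5)(t + 2)


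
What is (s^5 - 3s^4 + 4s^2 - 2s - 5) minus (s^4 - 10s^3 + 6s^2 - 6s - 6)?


Distribute the minus sign:
  (s^5 - 3s^4 + 4s^2 - 2s - 5)
- (s^4 - 10s^3 + 6s^2 - 6s - 6)
Negate second polynomial: -s^4 + 10s^3 - 6s^2 + 6s + 6
Add: s^5 - 4s^4 + 10s^3 - 2s^2 + 4s + 1


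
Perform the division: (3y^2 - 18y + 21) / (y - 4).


(3y^2 - 18y + 21) / (y - 4)
Step 1: 3y * (y - 4) = 3y^2 - 12y; subtract.
Step 2: -6 * (y - 4) = -6y + 24; subtract.
Quotient: 3y - 6, Remainder: -3


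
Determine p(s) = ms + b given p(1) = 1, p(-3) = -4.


p(s) = ms + b. Using p(1)=1, p(-3)=-4:
m = (1 + 4)/(1 + 3) = 5/4 = 5/4
b = 1 - m*(1) = 1 - 5/4 = -1/4
p(s) = (5/4)s - (1/4)


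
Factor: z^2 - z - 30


Roots satisfy r1 + r2 = -b/a = 1 and r1*r2 = c/a = -30.
So r1 = 6, r2 = -5.
z^2 - z - 30 = (z - r1)(z - r2) = (z - 6)(z + 5)


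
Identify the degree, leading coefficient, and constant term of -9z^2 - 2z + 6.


Highest power of z is 2, with coefficient -9. Constant term is 6.
Degree = 2, leading coefficient = -9, constant term = 6


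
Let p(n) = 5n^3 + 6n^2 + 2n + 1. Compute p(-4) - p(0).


p(-4) = -231
p(0) = 1
p(-4) - p(0) = -231 - 1 = -232


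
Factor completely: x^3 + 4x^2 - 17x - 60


Try integer roots (divisors of -60). x=4: p(4)=0.
Divide out (x - 4): quotient is x^2 + 8x + 15.
Factor the quadratic: (x + 5)(x + 3)
Result: (x - 4)(x + 5)(x + 3)


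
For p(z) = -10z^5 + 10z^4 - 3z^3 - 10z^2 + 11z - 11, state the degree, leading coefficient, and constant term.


Highest power of z is 5, with coefficient -10. Constant term is -11.
Degree = 5, leading coefficient = -10, constant term = -11


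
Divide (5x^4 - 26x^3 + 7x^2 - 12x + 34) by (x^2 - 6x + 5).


(5x^4 - 26x^3 + 7x^2 - 12x + 34) / (x^2 - 6x + 5)
Step 1: 5x^2 * (x^2 - 6x + 5) = 5x^4 - 30x^3 + 25x^2; subtract.
Step 2: 4x * (x^2 - 6x + 5) = 4x^3 - 24x^2 + 20x; subtract.
Step 3: 6 * (x^2 - 6x + 5) = 6x^2 - 36x + 30; subtract.
Quotient: 5x^2 + 4x + 6, Remainder: 4x + 4


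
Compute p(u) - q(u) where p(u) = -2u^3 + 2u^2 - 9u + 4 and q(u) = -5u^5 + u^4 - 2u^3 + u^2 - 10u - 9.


Distribute the minus sign:
  (-2u^3 + 2u^2 - 9u + 4)
- (-5u^5 + u^4 - 2u^3 + u^2 - 10u - 9)
Negate second polynomial: 5u^5 - u^4 + 2u^3 - u^2 + 10u + 9
Add: 5u^5 - u^4 + u^2 + u + 13


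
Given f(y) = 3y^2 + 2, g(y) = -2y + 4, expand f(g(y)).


Substitute g(y) into f:
f(g(y)) = 3*(-2y + 4)^2 + 2
(-2y + 4)^2 = 4y^2 - 16y + 16
Expand and combine: 12y^2 - 48y + 50


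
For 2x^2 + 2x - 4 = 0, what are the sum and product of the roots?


For ax^2+bx+c=0: sum = -b/a, product = c/a.
a=2, b=2, c=-4
Sum = -(2)/2 = -1
Product = (-4)/2 = -2


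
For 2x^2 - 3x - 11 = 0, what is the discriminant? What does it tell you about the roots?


D = b^2 - 4ac = (-3)^2 - 4(2)(-11) = 9 + 88 = 97
Since D > 0: two distinct irrational roots


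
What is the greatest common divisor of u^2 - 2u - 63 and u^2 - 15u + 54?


Factor each:
  u^2 - 2u - 63 = (u - 9)(u + 7)
  u^2 - 15u + 54 = (u - 9)(u - 6)
Common monic factor: u - 9


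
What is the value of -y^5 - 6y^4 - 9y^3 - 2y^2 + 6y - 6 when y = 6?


Using direct substitution:
  -1 * (6)^5 = -7776
  -6 * (6)^4 = -7776
  -9 * (6)^3 = -1944
  -2 * (6)^2 = -72
  6 * (6)^1 = 36
  constant: -6
Sum = -7776 - 7776 - 1944 - 72 + 36 - 6 = -17538


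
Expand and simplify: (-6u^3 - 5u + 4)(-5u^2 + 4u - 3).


Distribute each term of the first polynomial:
  (-6u^3)(-5u^2 + 4u - 3) = 30u^5 - 24u^4 + 18u^3
  (-5u)(-5u^2 + 4u - 3) = 25u^3 - 20u^2 + 15u
  (4)(-5u^2 + 4u - 3) = -20u^2 + 16u - 12
Sum: 30u^5 - 24u^4 + 43u^3 - 40u^2 + 31u - 12


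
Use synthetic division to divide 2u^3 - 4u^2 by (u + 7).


Synthetic division with c = -7. Coefficients: 2, -4, 0, 0
Bring down 2.
  2 * -7 = -14; -14 - 4 = -18
  -18 * -7 = 126; 126 + 0 = 126
  126 * -7 = -882; -882 + 0 = -882
Quotient: 2u^2 - 18u + 126, Remainder: -882


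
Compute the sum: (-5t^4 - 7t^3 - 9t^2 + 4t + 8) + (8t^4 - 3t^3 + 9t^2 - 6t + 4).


Align terms by degree and add:
  -5t^4 - 7t^3 - 9t^2 + 4t + 8
+ 8t^4 - 3t^3 + 9t^2 - 6t + 4
= 3t^4 - 10t^3 - 2t + 12


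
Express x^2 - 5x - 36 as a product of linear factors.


Roots satisfy r1 + r2 = -b/a = 5 and r1*r2 = c/a = -36.
So r1 = -4, r2 = 9.
x^2 - 5x - 36 = (x - r1)(x - r2) = (x + 4)(x - 9)


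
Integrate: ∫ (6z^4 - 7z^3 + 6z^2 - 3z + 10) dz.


Reverse power rule on each term:
  ∫ 6z^4 dz = (6/5)z^5
  ∫ -7z^3 dz = -(7/4)z^4
  ∫ 6z^2 dz = 2z^3
  ∫ -3z dz = -(3/2)z^2
  ∫ 10 dz = 10z
F(z) = (6/5)z^5 - (7/4)z^4 + 2z^3 - (3/2)z^2 + 10z + C


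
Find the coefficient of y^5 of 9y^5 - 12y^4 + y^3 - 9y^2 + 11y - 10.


Read off the coefficient of y^5: 9


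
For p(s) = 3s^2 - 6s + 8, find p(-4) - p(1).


p(-4) = 80
p(1) = 5
p(-4) - p(1) = 80 - 5 = 75


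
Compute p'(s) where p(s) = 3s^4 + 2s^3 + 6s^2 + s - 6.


Apply the power rule term by term:
  d/ds(3s^4) = 12s^3
  d/ds(2s^3) = 6s^2
  d/ds(6s^2) = 12s
  d/ds(s) = 1
  d/ds(-6) = 0
p'(s) = 12s^3 + 6s^2 + 12s + 1


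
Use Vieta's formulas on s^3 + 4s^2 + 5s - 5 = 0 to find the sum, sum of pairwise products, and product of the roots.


Monic cubic s^3+bs^2+cs+d=0: sum=-b, pairwise sum=c, product=-d.
b=4, c=5, d=-5
r1+r2+r3 = -4
r1r2+r1r3+r2r3 = 5
r1r2r3 = 5


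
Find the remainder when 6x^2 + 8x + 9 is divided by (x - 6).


By the Remainder Theorem, the remainder equals p(6):
  6*(6)^2 = 216
  8*(6)^1 = 48
  constant: 9
Sum: 216 + 48 + 9 = 273


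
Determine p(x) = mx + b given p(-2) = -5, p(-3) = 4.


p(x) = mx + b. Using p(-2)=-5, p(-3)=4:
m = (-5 - 4)/(-2 + 3) = -9/1 = -9
b = -5 - m*(-2) = -5 - 18 = -23
p(x) = -9x - 23


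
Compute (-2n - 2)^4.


Expand (-2n - 2)^4 by repeated multiplication:
  (-2n - 2)^2 = 4n^2 + 8n + 4
  (-2n - 2)^3 = -8n^3 - 24n^2 - 24n - 8
= 16n^4 + 64n^3 + 96n^2 + 64n + 16


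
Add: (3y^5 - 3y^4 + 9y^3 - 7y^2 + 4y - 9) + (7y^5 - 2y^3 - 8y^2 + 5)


Align terms by degree and add:
  3y^5 - 3y^4 + 9y^3 - 7y^2 + 4y - 9
+ 7y^5 - 2y^3 - 8y^2 + 5
= 10y^5 - 3y^4 + 7y^3 - 15y^2 + 4y - 4


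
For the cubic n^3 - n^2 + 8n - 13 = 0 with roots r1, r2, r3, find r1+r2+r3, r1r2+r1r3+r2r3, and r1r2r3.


Monic cubic n^3+bn^2+cn+d=0: sum=-b, pairwise sum=c, product=-d.
b=-1, c=8, d=-13
r1+r2+r3 = 1
r1r2+r1r3+r2r3 = 8
r1r2r3 = 13


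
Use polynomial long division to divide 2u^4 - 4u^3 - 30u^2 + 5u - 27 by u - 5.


(2u^4 - 4u^3 - 30u^2 + 5u - 27) / (u - 5)
Step 1: 2u^3 * (u - 5) = 2u^4 - 10u^3; subtract.
Step 2: 6u^2 * (u - 5) = 6u^3 - 30u^2; subtract.
Step 3: 0 * (u - 5) = 0; subtract.
Step 4: 5 * (u - 5) = 5u - 25; subtract.
Quotient: 2u^3 + 6u^2 + 5, Remainder: -2


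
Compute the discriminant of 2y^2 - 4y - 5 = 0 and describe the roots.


D = b^2 - 4ac = (-4)^2 - 4(2)(-5) = 16 + 40 = 56
Since D > 0: two distinct irrational roots


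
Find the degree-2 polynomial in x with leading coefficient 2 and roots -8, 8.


p(x) = 2(x + 8)(x - 8)
Expand: 2x^2 - 128


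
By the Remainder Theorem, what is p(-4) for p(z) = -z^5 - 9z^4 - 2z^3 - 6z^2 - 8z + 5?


By the Remainder Theorem, the remainder equals p(-4):
  -1*(-4)^5 = 1024
  -9*(-4)^4 = -2304
  -2*(-4)^3 = 128
  -6*(-4)^2 = -96
  -8*(-4)^1 = 32
  constant: 5
Sum: 1024 - 2304 + 128 - 96 + 32 + 5 = -1211


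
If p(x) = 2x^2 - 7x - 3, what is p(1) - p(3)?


p(1) = -8
p(3) = -6
p(1) - p(3) = -8 + 6 = -2


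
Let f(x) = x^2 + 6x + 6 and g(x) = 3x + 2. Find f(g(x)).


Substitute g(x) into f:
f(g(x)) = 1*(3x + 2)^2 + 6*(3x + 2) + 6
(3x + 2)^2 = 9x^2 + 12x + 4
Expand and combine: 9x^2 + 30x + 22


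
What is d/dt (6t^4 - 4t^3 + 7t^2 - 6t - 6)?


Apply the power rule term by term:
  d/dt(6t^4) = 24t^3
  d/dt(-4t^3) = -12t^2
  d/dt(7t^2) = 14t
  d/dt(-6t) = -6
  d/dt(-6) = 0
p'(t) = 24t^3 - 12t^2 + 14t - 6


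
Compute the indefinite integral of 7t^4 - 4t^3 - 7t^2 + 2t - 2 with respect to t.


Reverse power rule on each term:
  ∫ 7t^4 dt = (7/5)t^5
  ∫ -4t^3 dt = -t^4
  ∫ -7t^2 dt = -(7/3)t^3
  ∫ 2t dt = t^2
  ∫ -2 dt = -2t
F(t) = (7/5)t^5 - t^4 - (7/3)t^3 + t^2 - 2t + C


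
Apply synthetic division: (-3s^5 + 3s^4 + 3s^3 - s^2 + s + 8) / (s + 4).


Synthetic division with c = -4. Coefficients: -3, 3, 3, -1, 1, 8
Bring down -3.
  -3 * -4 = 12; 12 + 3 = 15
  15 * -4 = -60; -60 + 3 = -57
  -57 * -4 = 228; 228 - 1 = 227
  227 * -4 = -908; -908 + 1 = -907
  -907 * -4 = 3628; 3628 + 8 = 3636
Quotient: -3s^4 + 15s^3 - 57s^2 + 227s - 907, Remainder: 3636


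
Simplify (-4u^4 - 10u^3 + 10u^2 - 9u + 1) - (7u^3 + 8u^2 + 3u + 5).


Distribute the minus sign:
  (-4u^4 - 10u^3 + 10u^2 - 9u + 1)
- (7u^3 + 8u^2 + 3u + 5)
Negate second polynomial: -7u^3 - 8u^2 - 3u - 5
Add: -4u^4 - 17u^3 + 2u^2 - 12u - 4


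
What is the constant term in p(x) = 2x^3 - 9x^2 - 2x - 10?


Read off the constant term: -10


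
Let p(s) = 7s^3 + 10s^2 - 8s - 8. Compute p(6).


Using direct substitution:
  7 * (6)^3 = 1512
  10 * (6)^2 = 360
  -8 * (6)^1 = -48
  constant: -8
Sum = 1512 + 360 - 48 - 8 = 1816


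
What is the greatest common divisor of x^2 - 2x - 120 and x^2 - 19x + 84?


Factor each:
  x^2 - 2x - 120 = (x - 12)(x + 10)
  x^2 - 19x + 84 = (x - 12)(x - 7)
Common monic factor: x - 12


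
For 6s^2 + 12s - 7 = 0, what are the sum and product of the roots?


For as^2+bs+c=0: sum = -b/a, product = c/a.
a=6, b=12, c=-7
Sum = -(12)/6 = -2
Product = (-7)/6 = -7/6


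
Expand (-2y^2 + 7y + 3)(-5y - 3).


Distribute each term of the first polynomial:
  (-2y^2)(-5y - 3) = 10y^3 + 6y^2
  (7y)(-5y - 3) = -35y^2 - 21y
  (3)(-5y - 3) = -15y - 9
Sum: 10y^3 - 29y^2 - 36y - 9


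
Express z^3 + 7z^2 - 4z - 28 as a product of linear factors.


Try integer roots (divisors of -28). z=-7: p(-7)=0.
Divide out (z + 7): quotient is z^2 - 4.
Factor the quadratic: (z - 2)(z + 2)
Result: (z + 7)(z - 2)(z + 2)


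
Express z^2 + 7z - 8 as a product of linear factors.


Roots satisfy r1 + r2 = -b/a = -7 and r1*r2 = c/a = -8.
So r1 = 1, r2 = -8.
z^2 + 7z - 8 = (z - r1)(z - r2) = (z - 1)(z + 8)


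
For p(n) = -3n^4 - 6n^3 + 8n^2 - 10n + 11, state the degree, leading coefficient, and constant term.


Highest power of n is 4, with coefficient -3. Constant term is 11.
Degree = 4, leading coefficient = -3, constant term = 11


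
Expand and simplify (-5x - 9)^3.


Expand (-5x - 9)^3 by repeated multiplication:
  (-5x - 9)^2 = 25x^2 + 90x + 81
= -125x^3 - 675x^2 - 1215x - 729


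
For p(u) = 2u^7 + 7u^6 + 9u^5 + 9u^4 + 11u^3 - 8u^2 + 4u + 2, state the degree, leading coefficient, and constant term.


Highest power of u is 7, with coefficient 2. Constant term is 2.
Degree = 7, leading coefficient = 2, constant term = 2


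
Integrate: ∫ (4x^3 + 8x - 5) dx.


Reverse power rule on each term:
  ∫ 4x^3 dx = x^4
  ∫ 8x dx = 4x^2
  ∫ -5 dx = -5x
F(x) = x^4 + 4x^2 - 5x + C


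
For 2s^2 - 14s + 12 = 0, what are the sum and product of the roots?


For as^2+bs+c=0: sum = -b/a, product = c/a.
a=2, b=-14, c=12
Sum = -(-14)/2 = 7
Product = (12)/2 = 6


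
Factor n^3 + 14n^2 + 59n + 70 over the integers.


Try integer roots (divisors of 70). n=-2: p(-2)=0.
Divide out (n + 2): quotient is n^2 + 12n + 35.
Factor the quadratic: (n + 5)(n + 7)
Result: (n + 2)(n + 5)(n + 7)


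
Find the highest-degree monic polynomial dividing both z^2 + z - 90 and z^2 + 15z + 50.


Factor each:
  z^2 + z - 90 = (z + 10)(z - 9)
  z^2 + 15z + 50 = (z + 10)(z + 5)
Common monic factor: z + 10


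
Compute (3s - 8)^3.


Expand (3s - 8)^3 by repeated multiplication:
  (3s - 8)^2 = 9s^2 - 48s + 64
= 27s^3 - 216s^2 + 576s - 512


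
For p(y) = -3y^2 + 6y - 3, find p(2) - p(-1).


p(2) = -3
p(-1) = -12
p(2) - p(-1) = -3 + 12 = 9


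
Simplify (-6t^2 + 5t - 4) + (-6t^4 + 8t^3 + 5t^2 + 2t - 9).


Align terms by degree and add:
  -6t^2 + 5t - 4
  -6t^4 + 8t^3 + 5t^2 + 2t - 9
= -6t^4 + 8t^3 - t^2 + 7t - 13


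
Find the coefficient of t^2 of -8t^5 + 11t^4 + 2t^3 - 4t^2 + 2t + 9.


Read off the coefficient of t^2: -4


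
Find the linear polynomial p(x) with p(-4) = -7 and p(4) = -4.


p(x) = mx + b. Using p(-4)=-7, p(4)=-4:
m = (-7 + 4)/(-4 - 4) = -3/-8 = 3/8
b = -7 - m*(-4) = -7 + 3/2 = -11/2
p(x) = (3/8)x - (11/2)


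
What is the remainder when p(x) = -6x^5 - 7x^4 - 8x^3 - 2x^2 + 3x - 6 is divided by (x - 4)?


By the Remainder Theorem, the remainder equals p(4):
  -6*(4)^5 = -6144
  -7*(4)^4 = -1792
  -8*(4)^3 = -512
  -2*(4)^2 = -32
  3*(4)^1 = 12
  constant: -6
Sum: -6144 - 1792 - 512 - 32 + 12 - 6 = -8474


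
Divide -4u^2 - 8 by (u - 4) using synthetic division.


Synthetic division with c = 4. Coefficients: -4, 0, -8
Bring down -4.
  -4 * 4 = -16; -16 + 0 = -16
  -16 * 4 = -64; -64 - 8 = -72
Quotient: -4u - 16, Remainder: -72


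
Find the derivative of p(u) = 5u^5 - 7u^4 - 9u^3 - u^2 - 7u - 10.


Apply the power rule term by term:
  d/du(5u^5) = 25u^4
  d/du(-7u^4) = -28u^3
  d/du(-9u^3) = -27u^2
  d/du(-u^2) = -2u
  d/du(-7u) = -7
  d/du(-10) = 0
p'(u) = 25u^4 - 28u^3 - 27u^2 - 2u - 7


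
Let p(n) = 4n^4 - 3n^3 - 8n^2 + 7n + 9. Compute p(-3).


Using direct substitution:
  4 * (-3)^4 = 324
  -3 * (-3)^3 = 81
  -8 * (-3)^2 = -72
  7 * (-3)^1 = -21
  constant: 9
Sum = 324 + 81 - 72 - 21 + 9 = 321


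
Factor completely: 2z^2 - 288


Roots satisfy r1 + r2 = -b/a = 0 and r1*r2 = c/a = -144.
So r1 = -12, r2 = 12.
2z^2 - 288 = 2(z - r1)(z - r2) = 2(z + 12)(z - 12)


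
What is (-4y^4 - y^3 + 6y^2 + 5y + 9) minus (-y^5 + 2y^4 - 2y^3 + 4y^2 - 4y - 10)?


Distribute the minus sign:
  (-4y^4 - y^3 + 6y^2 + 5y + 9)
- (-y^5 + 2y^4 - 2y^3 + 4y^2 - 4y - 10)
Negate second polynomial: y^5 - 2y^4 + 2y^3 - 4y^2 + 4y + 10
Add: y^5 - 6y^4 + y^3 + 2y^2 + 9y + 19


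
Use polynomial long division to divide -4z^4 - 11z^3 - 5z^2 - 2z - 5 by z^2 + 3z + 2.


(-4z^4 - 11z^3 - 5z^2 - 2z - 5) / (z^2 + 3z + 2)
Step 1: -4z^2 * (z^2 + 3z + 2) = -4z^4 - 12z^3 - 8z^2; subtract.
Step 2: z * (z^2 + 3z + 2) = z^3 + 3z^2 + 2z; subtract.
Step 3: 0 * (z^2 + 3z + 2) = 0; subtract.
Quotient: -4z^2 + z, Remainder: -4z - 5


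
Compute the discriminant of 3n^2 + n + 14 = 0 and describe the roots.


D = b^2 - 4ac = (1)^2 - 4(3)(14) = 1 - 168 = -167
Since D < 0: two complex conjugate roots (no real roots)


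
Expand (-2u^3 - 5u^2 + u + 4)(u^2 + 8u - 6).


Distribute each term of the first polynomial:
  (-2u^3)(u^2 + 8u - 6) = -2u^5 - 16u^4 + 12u^3
  (-5u^2)(u^2 + 8u - 6) = -5u^4 - 40u^3 + 30u^2
  (u)(u^2 + 8u - 6) = u^3 + 8u^2 - 6u
  (4)(u^2 + 8u - 6) = 4u^2 + 32u - 24
Sum: -2u^5 - 21u^4 - 27u^3 + 42u^2 + 26u - 24
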